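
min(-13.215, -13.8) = -13.8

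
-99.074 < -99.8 False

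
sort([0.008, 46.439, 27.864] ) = [0.008, 27.864, 46.439]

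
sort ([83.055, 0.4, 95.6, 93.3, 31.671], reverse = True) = [95.6, 93.3, 83.055, 31.671, 0.4]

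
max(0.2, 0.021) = 0.2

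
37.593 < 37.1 False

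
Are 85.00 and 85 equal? Yes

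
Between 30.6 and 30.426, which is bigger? 30.6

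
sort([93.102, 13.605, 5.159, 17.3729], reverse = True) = [93.102, 17.3729, 13.605, 5.159]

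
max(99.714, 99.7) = 99.714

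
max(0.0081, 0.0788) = 0.0788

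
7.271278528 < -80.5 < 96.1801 False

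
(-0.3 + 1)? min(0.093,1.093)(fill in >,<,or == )>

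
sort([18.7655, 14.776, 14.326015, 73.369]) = [14.326015, 14.776, 18.7655, 73.369]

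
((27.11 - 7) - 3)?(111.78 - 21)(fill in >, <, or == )<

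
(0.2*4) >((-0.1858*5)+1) True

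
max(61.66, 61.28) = 61.66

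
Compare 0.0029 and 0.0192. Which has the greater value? 0.0192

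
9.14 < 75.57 True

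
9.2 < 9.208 True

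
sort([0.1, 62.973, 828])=[0.1, 62.973, 828]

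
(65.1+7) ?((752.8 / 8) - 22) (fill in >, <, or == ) ==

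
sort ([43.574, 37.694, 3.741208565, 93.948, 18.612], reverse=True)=[93.948, 43.574, 37.694, 18.612, 3.741208565]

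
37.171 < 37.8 True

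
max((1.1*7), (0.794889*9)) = 7.7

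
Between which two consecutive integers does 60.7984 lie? 60 and 61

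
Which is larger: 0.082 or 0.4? 0.4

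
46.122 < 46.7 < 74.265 True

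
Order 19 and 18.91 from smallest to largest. 18.91, 19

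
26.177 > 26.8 False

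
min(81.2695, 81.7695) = 81.2695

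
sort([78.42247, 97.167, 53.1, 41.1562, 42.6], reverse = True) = [97.167, 78.42247, 53.1, 42.6, 41.1562]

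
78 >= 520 False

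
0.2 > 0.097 True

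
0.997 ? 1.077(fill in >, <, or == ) <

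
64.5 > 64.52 False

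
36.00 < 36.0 False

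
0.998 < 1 True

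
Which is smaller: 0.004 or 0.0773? 0.004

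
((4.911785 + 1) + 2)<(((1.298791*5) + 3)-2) False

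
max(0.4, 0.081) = 0.4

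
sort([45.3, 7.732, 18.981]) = [7.732, 18.981, 45.3]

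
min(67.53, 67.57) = 67.53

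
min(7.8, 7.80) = 7.8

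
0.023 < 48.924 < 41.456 False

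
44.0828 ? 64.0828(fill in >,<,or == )<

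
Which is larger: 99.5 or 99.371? 99.5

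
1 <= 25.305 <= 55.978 True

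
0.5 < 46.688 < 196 True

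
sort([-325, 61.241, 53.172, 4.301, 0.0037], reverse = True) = [61.241, 53.172, 4.301, 0.0037, -325]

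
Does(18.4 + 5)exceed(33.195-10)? Yes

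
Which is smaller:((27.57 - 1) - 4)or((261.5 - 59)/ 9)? ((261.5 - 59)/ 9)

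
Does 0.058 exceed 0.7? No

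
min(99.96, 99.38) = 99.38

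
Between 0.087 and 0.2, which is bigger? 0.2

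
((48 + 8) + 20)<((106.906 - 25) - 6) False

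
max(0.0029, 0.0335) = 0.0335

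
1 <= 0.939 False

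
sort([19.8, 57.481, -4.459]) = [-4.459, 19.8, 57.481]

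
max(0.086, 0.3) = 0.3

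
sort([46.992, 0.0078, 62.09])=[0.0078, 46.992, 62.09]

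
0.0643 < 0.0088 False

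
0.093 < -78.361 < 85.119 False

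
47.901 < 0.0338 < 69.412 False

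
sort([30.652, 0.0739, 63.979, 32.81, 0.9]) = [0.0739, 0.9, 30.652, 32.81, 63.979]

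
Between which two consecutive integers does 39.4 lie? 39 and 40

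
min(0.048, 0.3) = 0.048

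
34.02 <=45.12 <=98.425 True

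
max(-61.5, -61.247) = -61.247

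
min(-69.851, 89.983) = -69.851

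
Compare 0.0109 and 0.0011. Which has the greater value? 0.0109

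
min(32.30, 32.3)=32.30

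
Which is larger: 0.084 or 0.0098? 0.084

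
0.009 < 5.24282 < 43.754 True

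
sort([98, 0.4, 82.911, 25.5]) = [0.4, 25.5, 82.911, 98]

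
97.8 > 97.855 False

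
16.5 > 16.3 True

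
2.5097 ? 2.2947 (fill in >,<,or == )>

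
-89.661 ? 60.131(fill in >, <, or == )<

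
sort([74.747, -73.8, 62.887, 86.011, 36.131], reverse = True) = [86.011, 74.747, 62.887, 36.131, -73.8]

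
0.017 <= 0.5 True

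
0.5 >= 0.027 True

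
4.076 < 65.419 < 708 True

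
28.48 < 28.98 True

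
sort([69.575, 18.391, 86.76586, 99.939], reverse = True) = [99.939, 86.76586, 69.575, 18.391]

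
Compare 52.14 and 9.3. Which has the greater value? 52.14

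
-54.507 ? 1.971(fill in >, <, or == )<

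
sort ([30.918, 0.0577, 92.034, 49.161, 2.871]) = [0.0577, 2.871, 30.918, 49.161, 92.034]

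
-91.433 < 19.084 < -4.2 False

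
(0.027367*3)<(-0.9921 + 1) False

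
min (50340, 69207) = 50340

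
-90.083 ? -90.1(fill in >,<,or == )>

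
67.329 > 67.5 False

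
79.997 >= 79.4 True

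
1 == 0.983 False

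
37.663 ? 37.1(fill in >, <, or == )>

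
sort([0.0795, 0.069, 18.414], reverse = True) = [18.414, 0.0795, 0.069]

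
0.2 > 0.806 False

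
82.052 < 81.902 False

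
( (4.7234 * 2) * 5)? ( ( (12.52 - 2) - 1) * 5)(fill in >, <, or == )<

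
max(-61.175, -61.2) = -61.175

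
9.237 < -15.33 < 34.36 False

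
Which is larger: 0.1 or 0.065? 0.1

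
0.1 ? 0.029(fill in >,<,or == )>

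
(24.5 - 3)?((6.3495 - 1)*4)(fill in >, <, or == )>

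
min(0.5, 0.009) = 0.009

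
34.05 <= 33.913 False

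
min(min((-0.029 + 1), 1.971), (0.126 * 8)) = 0.971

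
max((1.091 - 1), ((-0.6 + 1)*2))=0.8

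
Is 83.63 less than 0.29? No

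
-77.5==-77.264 False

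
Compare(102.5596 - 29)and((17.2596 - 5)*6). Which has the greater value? (102.5596 - 29)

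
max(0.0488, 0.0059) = 0.0488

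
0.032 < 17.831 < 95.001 True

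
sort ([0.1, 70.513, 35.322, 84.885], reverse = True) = [84.885, 70.513, 35.322, 0.1]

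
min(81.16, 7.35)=7.35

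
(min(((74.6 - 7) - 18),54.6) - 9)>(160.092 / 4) True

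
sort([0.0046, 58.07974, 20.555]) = [0.0046, 20.555, 58.07974]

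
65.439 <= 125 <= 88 False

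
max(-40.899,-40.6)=-40.6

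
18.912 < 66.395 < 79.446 True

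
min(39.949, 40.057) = 39.949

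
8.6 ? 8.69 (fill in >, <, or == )<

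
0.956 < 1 True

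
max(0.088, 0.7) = 0.7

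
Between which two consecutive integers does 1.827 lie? 1 and 2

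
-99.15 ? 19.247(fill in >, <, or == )<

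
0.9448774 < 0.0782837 False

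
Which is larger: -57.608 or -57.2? -57.2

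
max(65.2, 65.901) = 65.901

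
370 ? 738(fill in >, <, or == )<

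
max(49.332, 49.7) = 49.7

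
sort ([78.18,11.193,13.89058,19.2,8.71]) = [8.71,11.193,13.89058,19.2,78.18]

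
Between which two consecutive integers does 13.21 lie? 13 and 14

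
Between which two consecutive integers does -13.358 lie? -14 and -13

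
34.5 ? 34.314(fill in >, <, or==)>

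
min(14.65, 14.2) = 14.2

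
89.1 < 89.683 True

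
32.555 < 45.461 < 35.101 False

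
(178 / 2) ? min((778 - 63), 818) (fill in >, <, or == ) <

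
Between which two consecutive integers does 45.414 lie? 45 and 46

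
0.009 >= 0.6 False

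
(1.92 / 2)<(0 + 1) True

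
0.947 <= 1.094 True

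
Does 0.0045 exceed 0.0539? No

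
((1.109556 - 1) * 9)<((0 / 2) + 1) True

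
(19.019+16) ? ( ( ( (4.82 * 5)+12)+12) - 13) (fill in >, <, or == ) <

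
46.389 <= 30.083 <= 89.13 False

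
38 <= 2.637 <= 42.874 False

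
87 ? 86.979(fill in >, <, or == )>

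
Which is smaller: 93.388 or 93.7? 93.388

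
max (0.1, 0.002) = 0.1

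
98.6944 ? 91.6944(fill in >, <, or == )>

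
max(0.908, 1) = 1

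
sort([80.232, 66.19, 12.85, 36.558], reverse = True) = [80.232, 66.19, 36.558, 12.85]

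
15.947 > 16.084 False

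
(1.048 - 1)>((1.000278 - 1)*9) True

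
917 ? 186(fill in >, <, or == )>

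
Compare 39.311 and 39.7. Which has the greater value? 39.7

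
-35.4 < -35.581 False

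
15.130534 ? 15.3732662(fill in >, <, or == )<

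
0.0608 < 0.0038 False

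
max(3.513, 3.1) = 3.513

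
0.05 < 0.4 True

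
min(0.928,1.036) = 0.928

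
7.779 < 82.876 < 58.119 False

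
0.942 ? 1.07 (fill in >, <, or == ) <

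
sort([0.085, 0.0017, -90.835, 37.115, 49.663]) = [-90.835, 0.0017, 0.085, 37.115, 49.663]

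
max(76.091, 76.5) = 76.5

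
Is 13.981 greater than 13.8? Yes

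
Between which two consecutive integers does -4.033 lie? -5 and -4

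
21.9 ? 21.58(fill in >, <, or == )>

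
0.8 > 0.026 True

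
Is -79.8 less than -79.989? No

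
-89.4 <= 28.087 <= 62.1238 True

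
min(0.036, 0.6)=0.036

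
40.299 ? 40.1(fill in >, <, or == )>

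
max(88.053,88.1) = 88.1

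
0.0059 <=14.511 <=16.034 True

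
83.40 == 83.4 True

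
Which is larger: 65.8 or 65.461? 65.8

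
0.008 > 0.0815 False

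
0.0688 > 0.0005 True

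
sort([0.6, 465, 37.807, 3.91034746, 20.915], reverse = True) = [465, 37.807, 20.915, 3.91034746, 0.6]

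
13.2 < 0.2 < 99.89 False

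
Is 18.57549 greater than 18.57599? No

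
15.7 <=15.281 False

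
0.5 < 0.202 False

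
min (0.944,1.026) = 0.944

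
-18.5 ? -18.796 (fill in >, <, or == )>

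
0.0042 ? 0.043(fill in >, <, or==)<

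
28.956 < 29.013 True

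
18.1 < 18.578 True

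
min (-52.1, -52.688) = -52.688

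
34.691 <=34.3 False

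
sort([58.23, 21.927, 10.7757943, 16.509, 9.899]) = [9.899, 10.7757943, 16.509, 21.927, 58.23]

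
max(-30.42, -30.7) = -30.42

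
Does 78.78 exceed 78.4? Yes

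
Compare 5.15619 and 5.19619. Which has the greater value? 5.19619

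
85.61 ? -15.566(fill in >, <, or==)>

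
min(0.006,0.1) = 0.006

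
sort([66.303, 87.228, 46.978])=[46.978, 66.303, 87.228]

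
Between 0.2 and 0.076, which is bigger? 0.2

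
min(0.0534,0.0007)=0.0007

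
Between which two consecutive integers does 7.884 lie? 7 and 8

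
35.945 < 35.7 False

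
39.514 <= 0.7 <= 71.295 False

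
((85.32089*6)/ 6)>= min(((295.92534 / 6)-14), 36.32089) True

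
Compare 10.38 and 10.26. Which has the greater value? 10.38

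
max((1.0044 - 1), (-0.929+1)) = 0.071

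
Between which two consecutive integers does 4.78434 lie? 4 and 5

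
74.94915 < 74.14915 False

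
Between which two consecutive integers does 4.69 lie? 4 and 5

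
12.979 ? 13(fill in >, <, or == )<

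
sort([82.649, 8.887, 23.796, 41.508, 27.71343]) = [8.887, 23.796, 27.71343, 41.508, 82.649]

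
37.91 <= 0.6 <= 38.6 False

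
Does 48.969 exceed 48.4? Yes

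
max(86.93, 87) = 87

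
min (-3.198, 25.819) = -3.198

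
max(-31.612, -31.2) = -31.2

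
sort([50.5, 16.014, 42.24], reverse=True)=[50.5, 42.24, 16.014]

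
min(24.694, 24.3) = 24.3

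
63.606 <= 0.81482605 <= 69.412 False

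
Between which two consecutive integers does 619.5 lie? 619 and 620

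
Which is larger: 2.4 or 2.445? 2.445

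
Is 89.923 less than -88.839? No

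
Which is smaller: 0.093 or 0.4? 0.093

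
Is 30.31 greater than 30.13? Yes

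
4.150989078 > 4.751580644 False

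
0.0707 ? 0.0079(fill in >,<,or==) >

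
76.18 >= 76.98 False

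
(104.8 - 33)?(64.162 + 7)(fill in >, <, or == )>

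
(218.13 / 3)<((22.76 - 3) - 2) False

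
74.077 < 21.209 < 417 False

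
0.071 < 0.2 True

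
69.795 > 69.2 True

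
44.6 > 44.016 True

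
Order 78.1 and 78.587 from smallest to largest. 78.1, 78.587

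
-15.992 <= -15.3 True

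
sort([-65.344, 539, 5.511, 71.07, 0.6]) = [-65.344, 0.6, 5.511, 71.07, 539]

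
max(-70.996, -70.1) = -70.1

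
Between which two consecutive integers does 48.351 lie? 48 and 49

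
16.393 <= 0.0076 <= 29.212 False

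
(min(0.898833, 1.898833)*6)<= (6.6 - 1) True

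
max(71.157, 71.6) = 71.6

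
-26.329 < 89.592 True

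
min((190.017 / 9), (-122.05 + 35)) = -87.05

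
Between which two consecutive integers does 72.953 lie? 72 and 73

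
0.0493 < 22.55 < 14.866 False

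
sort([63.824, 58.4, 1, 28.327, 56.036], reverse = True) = [63.824, 58.4, 56.036, 28.327, 1]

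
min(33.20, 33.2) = 33.20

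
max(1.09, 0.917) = 1.09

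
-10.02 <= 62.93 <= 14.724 False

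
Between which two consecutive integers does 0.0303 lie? 0 and 1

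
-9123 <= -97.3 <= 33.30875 True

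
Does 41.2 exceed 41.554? No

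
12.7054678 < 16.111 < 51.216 True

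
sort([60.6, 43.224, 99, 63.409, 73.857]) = [43.224, 60.6, 63.409, 73.857, 99]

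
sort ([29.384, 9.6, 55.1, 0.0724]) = [0.0724, 9.6, 29.384, 55.1]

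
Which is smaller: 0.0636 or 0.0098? 0.0098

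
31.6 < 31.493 False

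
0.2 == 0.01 False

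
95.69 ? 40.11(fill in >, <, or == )>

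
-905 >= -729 False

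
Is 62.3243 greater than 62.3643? No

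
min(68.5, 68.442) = 68.442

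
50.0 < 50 False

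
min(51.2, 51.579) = 51.2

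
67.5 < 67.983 True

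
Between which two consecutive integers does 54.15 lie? 54 and 55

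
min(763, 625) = 625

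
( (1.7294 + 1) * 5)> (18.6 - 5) True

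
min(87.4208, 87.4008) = 87.4008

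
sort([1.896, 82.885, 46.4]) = [1.896, 46.4, 82.885]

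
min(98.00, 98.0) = 98.00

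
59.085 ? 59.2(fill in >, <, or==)<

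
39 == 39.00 True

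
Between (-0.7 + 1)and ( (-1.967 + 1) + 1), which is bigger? (-0.7 + 1)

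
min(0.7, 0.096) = 0.096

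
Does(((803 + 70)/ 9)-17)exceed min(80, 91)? No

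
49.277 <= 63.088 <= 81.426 True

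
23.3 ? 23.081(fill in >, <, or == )>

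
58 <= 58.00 True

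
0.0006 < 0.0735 True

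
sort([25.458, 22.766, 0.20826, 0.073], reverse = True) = [25.458, 22.766, 0.20826, 0.073]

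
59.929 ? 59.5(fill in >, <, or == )>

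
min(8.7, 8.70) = 8.7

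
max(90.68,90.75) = 90.75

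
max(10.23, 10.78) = 10.78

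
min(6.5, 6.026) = 6.026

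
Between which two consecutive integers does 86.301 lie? 86 and 87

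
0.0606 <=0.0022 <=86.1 False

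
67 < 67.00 False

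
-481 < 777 True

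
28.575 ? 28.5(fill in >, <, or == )>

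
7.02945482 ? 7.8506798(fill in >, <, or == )<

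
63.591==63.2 False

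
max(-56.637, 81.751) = 81.751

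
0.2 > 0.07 True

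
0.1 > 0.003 True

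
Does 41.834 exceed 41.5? Yes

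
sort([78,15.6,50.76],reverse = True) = [78,50.76,15.6]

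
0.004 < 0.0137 True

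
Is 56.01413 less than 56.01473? Yes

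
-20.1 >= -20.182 True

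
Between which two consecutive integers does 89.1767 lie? 89 and 90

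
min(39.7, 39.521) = 39.521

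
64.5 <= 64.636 True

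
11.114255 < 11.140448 True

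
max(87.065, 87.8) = 87.8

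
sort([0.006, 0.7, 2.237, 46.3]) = [0.006, 0.7, 2.237, 46.3]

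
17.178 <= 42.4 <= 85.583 True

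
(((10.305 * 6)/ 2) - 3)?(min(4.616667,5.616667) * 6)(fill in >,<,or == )>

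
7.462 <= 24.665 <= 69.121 True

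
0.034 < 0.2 True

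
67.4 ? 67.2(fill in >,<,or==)>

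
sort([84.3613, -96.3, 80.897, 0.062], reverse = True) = [84.3613, 80.897, 0.062, -96.3]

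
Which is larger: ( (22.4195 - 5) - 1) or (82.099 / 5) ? (82.099 / 5)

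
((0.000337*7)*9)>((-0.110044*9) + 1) True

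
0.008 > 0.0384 False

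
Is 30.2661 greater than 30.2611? Yes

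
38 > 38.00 False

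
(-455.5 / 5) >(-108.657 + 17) True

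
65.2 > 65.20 False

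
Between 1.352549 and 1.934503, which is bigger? 1.934503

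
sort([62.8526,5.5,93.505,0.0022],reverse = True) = [93.505,62.8526,5.5,0.0022]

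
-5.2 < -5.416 False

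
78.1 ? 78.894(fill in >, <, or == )<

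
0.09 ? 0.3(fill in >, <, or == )<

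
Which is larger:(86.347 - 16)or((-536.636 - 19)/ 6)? (86.347 - 16)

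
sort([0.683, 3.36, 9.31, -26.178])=[-26.178, 0.683, 3.36, 9.31]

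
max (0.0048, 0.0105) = 0.0105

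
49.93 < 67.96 True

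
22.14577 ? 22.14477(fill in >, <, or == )>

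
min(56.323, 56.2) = 56.2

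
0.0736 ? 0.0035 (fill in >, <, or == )>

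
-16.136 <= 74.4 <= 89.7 True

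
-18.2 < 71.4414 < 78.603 True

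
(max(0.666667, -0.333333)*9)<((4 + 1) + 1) False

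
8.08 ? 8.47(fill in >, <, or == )<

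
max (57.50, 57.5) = 57.5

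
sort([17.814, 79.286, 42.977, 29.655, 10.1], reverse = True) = [79.286, 42.977, 29.655, 17.814, 10.1]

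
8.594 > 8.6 False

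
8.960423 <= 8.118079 False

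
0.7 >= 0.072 True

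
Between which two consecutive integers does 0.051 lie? 0 and 1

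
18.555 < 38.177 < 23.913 False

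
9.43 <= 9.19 False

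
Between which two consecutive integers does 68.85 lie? 68 and 69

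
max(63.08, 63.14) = 63.14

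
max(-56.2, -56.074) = -56.074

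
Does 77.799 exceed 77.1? Yes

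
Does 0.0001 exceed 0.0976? No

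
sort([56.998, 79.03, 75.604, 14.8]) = [14.8, 56.998, 75.604, 79.03]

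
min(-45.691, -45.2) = -45.691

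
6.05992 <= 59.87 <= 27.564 False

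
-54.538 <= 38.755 True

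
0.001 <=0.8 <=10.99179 True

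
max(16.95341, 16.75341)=16.95341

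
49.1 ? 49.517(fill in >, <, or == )<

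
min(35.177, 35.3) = 35.177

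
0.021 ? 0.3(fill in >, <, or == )<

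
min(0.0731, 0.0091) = 0.0091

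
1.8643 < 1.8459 False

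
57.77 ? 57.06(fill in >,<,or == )>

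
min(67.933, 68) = 67.933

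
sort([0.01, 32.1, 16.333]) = [0.01, 16.333, 32.1]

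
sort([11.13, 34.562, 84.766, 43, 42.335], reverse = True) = [84.766, 43, 42.335, 34.562, 11.13]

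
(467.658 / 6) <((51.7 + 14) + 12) False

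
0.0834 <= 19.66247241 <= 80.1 True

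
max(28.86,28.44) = 28.86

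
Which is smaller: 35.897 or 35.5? 35.5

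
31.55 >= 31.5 True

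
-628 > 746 False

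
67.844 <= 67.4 False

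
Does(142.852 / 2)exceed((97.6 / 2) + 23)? No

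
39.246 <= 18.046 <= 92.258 False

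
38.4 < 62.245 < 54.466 False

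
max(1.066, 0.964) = 1.066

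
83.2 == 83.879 False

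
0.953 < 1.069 True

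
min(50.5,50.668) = 50.5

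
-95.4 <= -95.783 False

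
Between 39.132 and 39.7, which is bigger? 39.7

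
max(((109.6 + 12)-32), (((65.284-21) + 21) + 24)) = 89.6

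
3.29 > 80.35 False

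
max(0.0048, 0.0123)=0.0123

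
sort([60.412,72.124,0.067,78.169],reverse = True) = [78.169,72.124,60.412,0.067]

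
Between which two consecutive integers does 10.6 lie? 10 and 11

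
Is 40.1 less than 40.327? Yes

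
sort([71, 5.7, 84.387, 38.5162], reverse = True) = [84.387, 71, 38.5162, 5.7]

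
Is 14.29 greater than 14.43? No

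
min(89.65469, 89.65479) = 89.65469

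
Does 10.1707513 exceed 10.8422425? No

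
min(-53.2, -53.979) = -53.979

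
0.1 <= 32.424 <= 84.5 True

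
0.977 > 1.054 False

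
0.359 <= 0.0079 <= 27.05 False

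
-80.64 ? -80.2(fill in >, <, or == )<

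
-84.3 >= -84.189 False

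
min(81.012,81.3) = 81.012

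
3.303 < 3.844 True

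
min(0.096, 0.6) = 0.096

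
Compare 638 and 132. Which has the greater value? 638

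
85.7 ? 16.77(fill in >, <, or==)>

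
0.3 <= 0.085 False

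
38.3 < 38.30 False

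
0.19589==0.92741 False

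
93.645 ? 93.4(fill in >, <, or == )>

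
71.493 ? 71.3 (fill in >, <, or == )>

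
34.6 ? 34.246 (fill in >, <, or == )>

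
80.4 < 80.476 True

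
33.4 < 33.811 True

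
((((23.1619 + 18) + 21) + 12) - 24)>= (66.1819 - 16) False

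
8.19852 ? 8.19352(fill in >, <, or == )>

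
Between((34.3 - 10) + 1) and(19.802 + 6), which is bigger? (19.802 + 6)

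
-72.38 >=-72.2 False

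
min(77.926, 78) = 77.926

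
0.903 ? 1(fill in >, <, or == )<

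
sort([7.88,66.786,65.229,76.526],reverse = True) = [76.526,66.786,65.229,7.88]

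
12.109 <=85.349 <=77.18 False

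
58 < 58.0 False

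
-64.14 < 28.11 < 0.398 False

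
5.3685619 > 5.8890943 False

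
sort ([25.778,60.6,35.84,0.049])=[0.049,25.778,35.84,60.6]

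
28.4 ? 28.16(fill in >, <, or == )>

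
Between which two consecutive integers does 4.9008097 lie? 4 and 5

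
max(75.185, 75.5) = 75.5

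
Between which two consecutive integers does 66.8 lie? 66 and 67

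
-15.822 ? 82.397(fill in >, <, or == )<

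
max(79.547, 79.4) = 79.547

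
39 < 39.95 True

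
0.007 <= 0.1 True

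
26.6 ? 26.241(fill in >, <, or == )>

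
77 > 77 False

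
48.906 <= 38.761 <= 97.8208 False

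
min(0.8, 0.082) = 0.082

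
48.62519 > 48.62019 True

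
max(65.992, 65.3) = 65.992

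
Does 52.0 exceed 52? No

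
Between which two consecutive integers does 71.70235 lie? 71 and 72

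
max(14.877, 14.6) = 14.877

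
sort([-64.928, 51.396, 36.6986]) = [-64.928, 36.6986, 51.396]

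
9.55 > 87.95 False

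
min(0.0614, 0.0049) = 0.0049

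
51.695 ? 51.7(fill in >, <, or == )<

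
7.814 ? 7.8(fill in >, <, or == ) >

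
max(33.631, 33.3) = 33.631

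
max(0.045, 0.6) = 0.6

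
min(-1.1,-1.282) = -1.282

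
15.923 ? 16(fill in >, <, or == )<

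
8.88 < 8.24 False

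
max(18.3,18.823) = 18.823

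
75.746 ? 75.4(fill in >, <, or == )>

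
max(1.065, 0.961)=1.065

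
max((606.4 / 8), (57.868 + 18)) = 75.868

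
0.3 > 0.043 True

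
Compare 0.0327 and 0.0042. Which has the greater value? 0.0327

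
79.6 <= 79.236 False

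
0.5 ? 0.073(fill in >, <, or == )>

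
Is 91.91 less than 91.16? No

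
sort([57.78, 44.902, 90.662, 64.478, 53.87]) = [44.902, 53.87, 57.78, 64.478, 90.662]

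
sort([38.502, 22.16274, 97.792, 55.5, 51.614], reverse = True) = [97.792, 55.5, 51.614, 38.502, 22.16274]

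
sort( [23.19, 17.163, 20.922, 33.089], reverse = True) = [33.089, 23.19, 20.922, 17.163]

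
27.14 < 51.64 True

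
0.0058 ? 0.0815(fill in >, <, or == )<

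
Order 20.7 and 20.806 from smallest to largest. 20.7, 20.806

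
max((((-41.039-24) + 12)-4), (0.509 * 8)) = 4.072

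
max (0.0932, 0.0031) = 0.0932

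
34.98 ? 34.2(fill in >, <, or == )>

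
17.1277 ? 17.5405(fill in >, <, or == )<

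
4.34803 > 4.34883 False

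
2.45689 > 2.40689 True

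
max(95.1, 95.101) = 95.101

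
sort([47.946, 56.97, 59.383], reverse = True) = [59.383, 56.97, 47.946]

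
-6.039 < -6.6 False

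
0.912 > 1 False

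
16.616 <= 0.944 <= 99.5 False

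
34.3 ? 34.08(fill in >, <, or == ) >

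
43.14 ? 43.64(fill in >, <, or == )<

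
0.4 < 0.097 False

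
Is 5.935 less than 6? Yes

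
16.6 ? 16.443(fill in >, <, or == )>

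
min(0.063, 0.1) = 0.063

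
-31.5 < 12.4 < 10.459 False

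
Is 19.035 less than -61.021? No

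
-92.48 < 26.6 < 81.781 True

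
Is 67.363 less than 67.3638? Yes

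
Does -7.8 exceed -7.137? No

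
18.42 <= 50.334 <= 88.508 True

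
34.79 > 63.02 False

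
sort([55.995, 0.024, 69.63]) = [0.024, 55.995, 69.63]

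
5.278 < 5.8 True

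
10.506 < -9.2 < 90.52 False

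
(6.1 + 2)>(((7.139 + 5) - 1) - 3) False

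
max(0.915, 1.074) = 1.074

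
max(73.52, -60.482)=73.52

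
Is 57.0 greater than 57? No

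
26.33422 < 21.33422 False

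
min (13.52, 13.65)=13.52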